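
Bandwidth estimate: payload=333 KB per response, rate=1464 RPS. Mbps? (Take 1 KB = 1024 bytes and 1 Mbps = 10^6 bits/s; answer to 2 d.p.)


Formula: Mbps = payload_bytes * RPS * 8 / 1e6
Payload per request = 333 KB = 333 * 1024 = 340992 bytes
Total bytes/sec = 340992 * 1464 = 499212288
Total bits/sec = 499212288 * 8 = 3993698304
Mbps = 3993698304 / 1e6 = 3993.7

3993.7 Mbps


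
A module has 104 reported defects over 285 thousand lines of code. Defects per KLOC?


Defect density = defects / KLOC
Defect density = 104 / 285
Defect density = 0.365 defects/KLOC

0.365 defects/KLOC


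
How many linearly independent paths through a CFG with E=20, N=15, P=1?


Formula: V(G) = E - N + 2P
V(G) = 20 - 15 + 2*1
V(G) = 5 + 2
V(G) = 7

7


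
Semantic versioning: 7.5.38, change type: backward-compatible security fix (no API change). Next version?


Current: 7.5.38
Change category: 'backward-compatible security fix (no API change)' → patch bump
SemVer rule: patch bump → increment PATCH (MAJOR and MINOR unchanged)
New: 7.5.39

7.5.39


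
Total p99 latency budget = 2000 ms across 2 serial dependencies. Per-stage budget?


Formula: per_stage = total_budget / stages
per_stage = 2000 / 2
per_stage = 1000.0 ms

1000.0 ms


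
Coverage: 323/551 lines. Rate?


Coverage = covered / total * 100
Coverage = 323 / 551 * 100
Coverage = 58.62%

58.62%


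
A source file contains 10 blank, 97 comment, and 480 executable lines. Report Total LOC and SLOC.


Total LOC = blank + comment + code
Total LOC = 10 + 97 + 480 = 587
SLOC (source only) = code = 480

Total LOC: 587, SLOC: 480


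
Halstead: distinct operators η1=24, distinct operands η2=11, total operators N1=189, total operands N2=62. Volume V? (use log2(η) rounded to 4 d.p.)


Formula: V = N * log2(η), where N = N1 + N2 and η = η1 + η2
η = 24 + 11 = 35
N = 189 + 62 = 251
log2(35) ≈ 5.1293
V = 251 * 5.1293 = 1287.45

1287.45


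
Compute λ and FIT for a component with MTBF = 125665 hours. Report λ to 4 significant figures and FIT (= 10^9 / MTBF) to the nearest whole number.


Formula: λ = 1 / MTBF; FIT = λ × 1e9 = 1e9 / MTBF
λ = 1 / 125665 ≈ 7.958e-06 failures/hour
FIT = 1e9 / 125665 ≈ 7958 failures per 1e9 hours (nearest whole number)

λ = 7.958e-06 /h, FIT = 7958


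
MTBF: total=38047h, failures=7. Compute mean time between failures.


Formula: MTBF = Total operating time / Number of failures
MTBF = 38047 / 7
MTBF = 5435.29 hours

5435.29 hours


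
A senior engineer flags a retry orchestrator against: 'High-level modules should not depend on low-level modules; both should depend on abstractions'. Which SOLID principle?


This describes the Dependency Inversion Principle (DIP)

Dependency Inversion Principle (DIP)


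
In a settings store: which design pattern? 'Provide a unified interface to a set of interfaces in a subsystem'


This matches the Facade pattern

Facade


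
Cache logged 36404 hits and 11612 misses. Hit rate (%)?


Formula: hit rate = hits / (hits + misses) * 100
hit rate = 36404 / (36404 + 11612) * 100
hit rate = 36404 / 48016 * 100
hit rate = 75.82%

75.82%


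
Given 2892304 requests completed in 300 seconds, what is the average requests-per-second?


Formula: throughput = requests / seconds
throughput = 2892304 / 300
throughput = 9641.01 requests/second

9641.01 requests/second


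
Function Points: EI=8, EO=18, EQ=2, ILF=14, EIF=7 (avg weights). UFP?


UFP = EI*4 + EO*5 + EQ*4 + ILF*10 + EIF*7
UFP = 8*4 + 18*5 + 2*4 + 14*10 + 7*7
UFP = 32 + 90 + 8 + 140 + 49
UFP = 319

319


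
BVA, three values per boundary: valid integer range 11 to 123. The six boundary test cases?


Range: [11, 123]
Boundaries: just below min, min, min+1, max-1, max, just above max
Values: [10, 11, 12, 122, 123, 124]

[10, 11, 12, 122, 123, 124]


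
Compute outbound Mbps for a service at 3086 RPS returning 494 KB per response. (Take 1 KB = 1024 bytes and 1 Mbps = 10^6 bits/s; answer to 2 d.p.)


Formula: Mbps = payload_bytes * RPS * 8 / 1e6
Payload per request = 494 KB = 494 * 1024 = 505856 bytes
Total bytes/sec = 505856 * 3086 = 1561071616
Total bits/sec = 1561071616 * 8 = 12488572928
Mbps = 12488572928 / 1e6 = 12488.57

12488.57 Mbps


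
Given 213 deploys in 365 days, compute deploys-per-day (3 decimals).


Formula: deployments per day = releases / days
= 213 / 365
= 0.584 deploys/day
(equivalently, 4.08 deploys/week)

0.584 deploys/day


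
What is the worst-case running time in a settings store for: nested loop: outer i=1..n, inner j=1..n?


Reasoning: n iterations times n iterations
Complexity: O(n^2)

O(n^2)


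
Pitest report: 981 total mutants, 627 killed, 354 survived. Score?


Mutation score = killed / total * 100
Mutation score = 627 / 981 * 100
Mutation score = 63.91%

63.91%


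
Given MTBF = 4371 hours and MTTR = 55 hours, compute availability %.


Availability = MTBF / (MTBF + MTTR)
Availability = 4371 / (4371 + 55)
Availability = 4371 / 4426
Availability = 98.7573%

98.7573%


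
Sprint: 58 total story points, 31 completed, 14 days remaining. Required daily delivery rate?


Formula: Required rate = Remaining points / Days left
Remaining = 58 - 31 = 27 points
Required rate = 27 / 14 = 1.93 points/day

1.93 points/day


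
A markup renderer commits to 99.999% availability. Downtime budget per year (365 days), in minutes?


Formula: allowed downtime = period * (100 - SLA) / 100
Period (year (365 days)) = 525600 minutes
Unavailability fraction = (100 - 99.999) / 100
Allowed downtime = 525600 * (100 - 99.999) / 100
Allowed downtime = 5.256 minutes

5.256 minutes


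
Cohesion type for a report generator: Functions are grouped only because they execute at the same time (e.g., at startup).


Reasoning: Related by timing only
Type: Temporal cohesion

Temporal cohesion


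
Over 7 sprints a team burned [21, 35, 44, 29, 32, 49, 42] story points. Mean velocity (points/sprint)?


Formula: Avg velocity = Total points / Number of sprints
Points: [21, 35, 44, 29, 32, 49, 42]
Sum = 21 + 35 + 44 + 29 + 32 + 49 + 42 = 252
Avg velocity = 252 / 7 = 36.0 points/sprint

36.0 points/sprint


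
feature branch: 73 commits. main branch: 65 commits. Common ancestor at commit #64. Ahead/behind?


Common ancestor: commit #64
feature commits after divergence: 73 - 64 = 9
main commits after divergence: 65 - 64 = 1
feature is 9 commits ahead of main
main is 1 commits ahead of feature

feature ahead: 9, main ahead: 1


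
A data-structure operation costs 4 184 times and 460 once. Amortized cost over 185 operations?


Formula: Amortized cost = Total cost / Operations
Total cost = (184 * 4) + (1 * 460)
Total cost = 736 + 460 = 1196
Amortized = 1196 / 185 = 6.4649

6.4649


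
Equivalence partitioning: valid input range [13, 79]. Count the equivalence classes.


Valid range: [13, 79]
Class 1: x < 13 — invalid
Class 2: 13 ≤ x ≤ 79 — valid
Class 3: x > 79 — invalid
Total equivalence classes: 3

3 equivalence classes


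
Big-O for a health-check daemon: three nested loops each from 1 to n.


Reasoning: three levels of nesting over n
Complexity: O(n^3)

O(n^3)


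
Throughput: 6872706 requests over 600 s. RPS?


Formula: throughput = requests / seconds
throughput = 6872706 / 600
throughput = 11454.51 requests/second

11454.51 requests/second


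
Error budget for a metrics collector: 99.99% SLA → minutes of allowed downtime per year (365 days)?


Formula: allowed downtime = period * (100 - SLA) / 100
Period (year (365 days)) = 525600 minutes
Unavailability fraction = (100 - 99.99) / 100
Allowed downtime = 525600 * (100 - 99.99) / 100
Allowed downtime = 52.56 minutes

52.56 minutes


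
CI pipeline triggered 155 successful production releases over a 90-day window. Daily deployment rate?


Formula: deployments per day = releases / days
= 155 / 90
= 1.722 deploys/day
(equivalently, 12.06 deploys/week)

1.722 deploys/day


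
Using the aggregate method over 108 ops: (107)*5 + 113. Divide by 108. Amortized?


Formula: Amortized cost = Total cost / Operations
Total cost = (107 * 5) + (1 * 113)
Total cost = 535 + 113 = 648
Amortized = 648 / 108 = 6.0

6.0


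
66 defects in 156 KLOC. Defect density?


Defect density = defects / KLOC
Defect density = 66 / 156
Defect density = 0.423 defects/KLOC

0.423 defects/KLOC


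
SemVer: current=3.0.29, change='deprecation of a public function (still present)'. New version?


Current: 3.0.29
Change category: 'deprecation of a public function (still present)' → minor bump
SemVer rule: minor bump → increment MINOR, reset PATCH to 0 (MAJOR unchanged)
New: 3.1.0

3.1.0


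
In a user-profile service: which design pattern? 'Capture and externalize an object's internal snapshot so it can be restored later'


This matches the Memento pattern

Memento


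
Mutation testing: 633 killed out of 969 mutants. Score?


Mutation score = killed / total * 100
Mutation score = 633 / 969 * 100
Mutation score = 65.33%

65.33%


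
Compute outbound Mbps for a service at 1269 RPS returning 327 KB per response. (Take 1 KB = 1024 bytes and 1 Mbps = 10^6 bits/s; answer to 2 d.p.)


Formula: Mbps = payload_bytes * RPS * 8 / 1e6
Payload per request = 327 KB = 327 * 1024 = 334848 bytes
Total bytes/sec = 334848 * 1269 = 424922112
Total bits/sec = 424922112 * 8 = 3399376896
Mbps = 3399376896 / 1e6 = 3399.38

3399.38 Mbps


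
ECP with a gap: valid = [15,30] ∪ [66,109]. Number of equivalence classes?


Valid ranges: [15,30] and [66,109]
Class 1: x < 15 — invalid
Class 2: 15 ≤ x ≤ 30 — valid
Class 3: 30 < x < 66 — invalid (gap between ranges)
Class 4: 66 ≤ x ≤ 109 — valid
Class 5: x > 109 — invalid
Total equivalence classes: 5

5 equivalence classes


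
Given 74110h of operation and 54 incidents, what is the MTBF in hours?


Formula: MTBF = Total operating time / Number of failures
MTBF = 74110 / 54
MTBF = 1372.41 hours

1372.41 hours


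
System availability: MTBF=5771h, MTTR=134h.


Availability = MTBF / (MTBF + MTTR)
Availability = 5771 / (5771 + 134)
Availability = 5771 / 5905
Availability = 97.7307%

97.7307%


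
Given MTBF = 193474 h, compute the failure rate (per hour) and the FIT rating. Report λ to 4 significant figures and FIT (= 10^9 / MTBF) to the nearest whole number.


Formula: λ = 1 / MTBF; FIT = λ × 1e9 = 1e9 / MTBF
λ = 1 / 193474 ≈ 5.169e-06 failures/hour
FIT = 1e9 / 193474 ≈ 5169 failures per 1e9 hours (nearest whole number)

λ = 5.169e-06 /h, FIT = 5169


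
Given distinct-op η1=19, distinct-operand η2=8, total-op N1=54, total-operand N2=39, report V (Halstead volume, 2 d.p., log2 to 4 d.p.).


Formula: V = N * log2(η), where N = N1 + N2 and η = η1 + η2
η = 19 + 8 = 27
N = 54 + 39 = 93
log2(27) ≈ 4.7549
V = 93 * 4.7549 = 442.21

442.21


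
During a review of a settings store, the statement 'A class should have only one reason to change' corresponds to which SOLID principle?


This describes the Single Responsibility Principle (SRP)

Single Responsibility Principle (SRP)


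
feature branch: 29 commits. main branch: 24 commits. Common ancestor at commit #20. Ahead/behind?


Common ancestor: commit #20
feature commits after divergence: 29 - 20 = 9
main commits after divergence: 24 - 20 = 4
feature is 9 commits ahead of main
main is 4 commits ahead of feature

feature ahead: 9, main ahead: 4


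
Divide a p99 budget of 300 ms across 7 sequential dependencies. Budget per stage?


Formula: per_stage = total_budget / stages
per_stage = 300 / 7
per_stage = 42.86 ms

42.86 ms


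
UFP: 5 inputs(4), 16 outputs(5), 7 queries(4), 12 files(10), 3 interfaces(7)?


UFP = EI*4 + EO*5 + EQ*4 + ILF*10 + EIF*7
UFP = 5*4 + 16*5 + 7*4 + 12*10 + 3*7
UFP = 20 + 80 + 28 + 120 + 21
UFP = 269

269


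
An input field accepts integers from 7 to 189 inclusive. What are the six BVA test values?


Range: [7, 189]
Boundaries: just below min, min, min+1, max-1, max, just above max
Values: [6, 7, 8, 188, 189, 190]

[6, 7, 8, 188, 189, 190]


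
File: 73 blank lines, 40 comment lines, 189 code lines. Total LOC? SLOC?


Total LOC = blank + comment + code
Total LOC = 73 + 40 + 189 = 302
SLOC (source only) = code = 189

Total LOC: 302, SLOC: 189


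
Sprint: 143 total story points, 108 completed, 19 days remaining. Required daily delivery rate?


Formula: Required rate = Remaining points / Days left
Remaining = 143 - 108 = 35 points
Required rate = 35 / 19 = 1.84 points/day

1.84 points/day


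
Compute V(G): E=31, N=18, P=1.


Formula: V(G) = E - N + 2P
V(G) = 31 - 18 + 2*1
V(G) = 13 + 2
V(G) = 15

15


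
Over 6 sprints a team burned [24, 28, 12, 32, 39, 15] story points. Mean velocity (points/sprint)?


Formula: Avg velocity = Total points / Number of sprints
Points: [24, 28, 12, 32, 39, 15]
Sum = 24 + 28 + 12 + 32 + 39 + 15 = 150
Avg velocity = 150 / 6 = 25.0 points/sprint

25.0 points/sprint


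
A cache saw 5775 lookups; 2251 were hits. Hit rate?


Formula: hit rate = hits / (hits + misses) * 100
hit rate = 2251 / (2251 + 3524) * 100
hit rate = 2251 / 5775 * 100
hit rate = 38.98%

38.98%


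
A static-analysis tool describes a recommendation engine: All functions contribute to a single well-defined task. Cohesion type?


Reasoning: Best: single purpose
Type: Functional cohesion

Functional cohesion


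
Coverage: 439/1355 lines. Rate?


Coverage = covered / total * 100
Coverage = 439 / 1355 * 100
Coverage = 32.4%

32.4%


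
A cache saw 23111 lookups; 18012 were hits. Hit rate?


Formula: hit rate = hits / (hits + misses) * 100
hit rate = 18012 / (18012 + 5099) * 100
hit rate = 18012 / 23111 * 100
hit rate = 77.94%

77.94%


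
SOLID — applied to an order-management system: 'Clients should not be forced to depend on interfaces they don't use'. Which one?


This describes the Interface Segregation Principle (ISP)

Interface Segregation Principle (ISP)


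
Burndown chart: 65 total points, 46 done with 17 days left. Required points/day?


Formula: Required rate = Remaining points / Days left
Remaining = 65 - 46 = 19 points
Required rate = 19 / 17 = 1.12 points/day

1.12 points/day


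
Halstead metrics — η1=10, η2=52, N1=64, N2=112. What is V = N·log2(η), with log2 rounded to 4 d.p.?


Formula: V = N * log2(η), where N = N1 + N2 and η = η1 + η2
η = 10 + 52 = 62
N = 64 + 112 = 176
log2(62) ≈ 5.9542
V = 176 * 5.9542 = 1047.94

1047.94


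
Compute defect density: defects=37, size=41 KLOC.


Defect density = defects / KLOC
Defect density = 37 / 41
Defect density = 0.902 defects/KLOC

0.902 defects/KLOC


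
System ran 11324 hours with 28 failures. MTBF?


Formula: MTBF = Total operating time / Number of failures
MTBF = 11324 / 28
MTBF = 404.43 hours

404.43 hours


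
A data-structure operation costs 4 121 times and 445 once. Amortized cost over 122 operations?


Formula: Amortized cost = Total cost / Operations
Total cost = (121 * 4) + (1 * 445)
Total cost = 484 + 445 = 929
Amortized = 929 / 122 = 7.6148

7.6148


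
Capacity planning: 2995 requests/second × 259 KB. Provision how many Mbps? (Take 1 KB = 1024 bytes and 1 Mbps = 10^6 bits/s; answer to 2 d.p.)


Formula: Mbps = payload_bytes * RPS * 8 / 1e6
Payload per request = 259 KB = 259 * 1024 = 265216 bytes
Total bytes/sec = 265216 * 2995 = 794321920
Total bits/sec = 794321920 * 8 = 6354575360
Mbps = 6354575360 / 1e6 = 6354.58

6354.58 Mbps


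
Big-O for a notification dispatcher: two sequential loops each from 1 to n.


Reasoning: sequential dominates: O(n) + O(n) = O(n)
Complexity: O(n)

O(n)


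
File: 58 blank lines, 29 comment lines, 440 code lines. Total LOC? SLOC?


Total LOC = blank + comment + code
Total LOC = 58 + 29 + 440 = 527
SLOC (source only) = code = 440

Total LOC: 527, SLOC: 440


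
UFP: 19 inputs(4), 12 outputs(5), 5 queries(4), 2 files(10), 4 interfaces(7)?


UFP = EI*4 + EO*5 + EQ*4 + ILF*10 + EIF*7
UFP = 19*4 + 12*5 + 5*4 + 2*10 + 4*7
UFP = 76 + 60 + 20 + 20 + 28
UFP = 204

204


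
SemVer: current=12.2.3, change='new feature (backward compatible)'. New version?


Current: 12.2.3
Change category: 'new feature (backward compatible)' → minor bump
SemVer rule: minor bump → increment MINOR, reset PATCH to 0 (MAJOR unchanged)
New: 12.3.0

12.3.0


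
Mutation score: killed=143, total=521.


Mutation score = killed / total * 100
Mutation score = 143 / 521 * 100
Mutation score = 27.45%

27.45%


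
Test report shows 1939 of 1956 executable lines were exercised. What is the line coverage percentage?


Coverage = covered / total * 100
Coverage = 1939 / 1956 * 100
Coverage = 99.13%

99.13%


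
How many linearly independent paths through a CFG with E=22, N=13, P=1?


Formula: V(G) = E - N + 2P
V(G) = 22 - 13 + 2*1
V(G) = 9 + 2
V(G) = 11

11


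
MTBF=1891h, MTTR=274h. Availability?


Availability = MTBF / (MTBF + MTTR)
Availability = 1891 / (1891 + 274)
Availability = 1891 / 2165
Availability = 87.3441%

87.3441%


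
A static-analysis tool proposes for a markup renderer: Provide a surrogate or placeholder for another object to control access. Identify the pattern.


This matches the Proxy pattern

Proxy


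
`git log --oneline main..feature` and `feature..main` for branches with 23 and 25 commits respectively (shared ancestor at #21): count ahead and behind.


Common ancestor: commit #21
feature commits after divergence: 23 - 21 = 2
main commits after divergence: 25 - 21 = 4
feature is 2 commits ahead of main
main is 4 commits ahead of feature

feature ahead: 2, main ahead: 4


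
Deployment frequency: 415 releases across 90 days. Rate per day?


Formula: deployments per day = releases / days
= 415 / 90
= 4.611 deploys/day
(equivalently, 32.28 deploys/week)

4.611 deploys/day


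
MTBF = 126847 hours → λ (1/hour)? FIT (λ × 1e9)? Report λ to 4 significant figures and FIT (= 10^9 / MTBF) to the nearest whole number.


Formula: λ = 1 / MTBF; FIT = λ × 1e9 = 1e9 / MTBF
λ = 1 / 126847 ≈ 7.884e-06 failures/hour
FIT = 1e9 / 126847 ≈ 7884 failures per 1e9 hours (nearest whole number)

λ = 7.884e-06 /h, FIT = 7884


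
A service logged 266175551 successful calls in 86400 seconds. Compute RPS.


Formula: throughput = requests / seconds
throughput = 266175551 / 86400
throughput = 3080.74 requests/second

3080.74 requests/second


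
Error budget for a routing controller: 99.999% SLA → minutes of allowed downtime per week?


Formula: allowed downtime = period * (100 - SLA) / 100
Period (week) = 10080 minutes
Unavailability fraction = (100 - 99.999) / 100
Allowed downtime = 10080 * (100 - 99.999) / 100
Allowed downtime = 0.1008 minutes

0.1008 minutes


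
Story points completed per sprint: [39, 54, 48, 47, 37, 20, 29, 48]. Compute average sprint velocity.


Formula: Avg velocity = Total points / Number of sprints
Points: [39, 54, 48, 47, 37, 20, 29, 48]
Sum = 39 + 54 + 48 + 47 + 37 + 20 + 29 + 48 = 322
Avg velocity = 322 / 8 = 40.25 points/sprint

40.25 points/sprint


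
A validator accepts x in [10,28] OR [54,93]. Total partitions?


Valid ranges: [10,28] and [54,93]
Class 1: x < 10 — invalid
Class 2: 10 ≤ x ≤ 28 — valid
Class 3: 28 < x < 54 — invalid (gap between ranges)
Class 4: 54 ≤ x ≤ 93 — valid
Class 5: x > 93 — invalid
Total equivalence classes: 5

5 equivalence classes


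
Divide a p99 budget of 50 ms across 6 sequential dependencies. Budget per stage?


Formula: per_stage = total_budget / stages
per_stage = 50 / 6
per_stage = 8.33 ms

8.33 ms


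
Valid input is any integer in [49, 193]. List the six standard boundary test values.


Range: [49, 193]
Boundaries: just below min, min, min+1, max-1, max, just above max
Values: [48, 49, 50, 192, 193, 194]

[48, 49, 50, 192, 193, 194]


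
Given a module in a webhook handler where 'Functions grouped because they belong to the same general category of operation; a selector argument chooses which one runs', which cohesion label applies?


Reasoning: Grouped by category of activity, not by data or sequence
Type: Logical cohesion

Logical cohesion


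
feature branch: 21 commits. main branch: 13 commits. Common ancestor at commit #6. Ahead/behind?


Common ancestor: commit #6
feature commits after divergence: 21 - 6 = 15
main commits after divergence: 13 - 6 = 7
feature is 15 commits ahead of main
main is 7 commits ahead of feature

feature ahead: 15, main ahead: 7


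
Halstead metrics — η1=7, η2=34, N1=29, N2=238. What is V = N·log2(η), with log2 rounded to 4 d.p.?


Formula: V = N * log2(η), where N = N1 + N2 and η = η1 + η2
η = 7 + 34 = 41
N = 29 + 238 = 267
log2(41) ≈ 5.3576
V = 267 * 5.3576 = 1430.48

1430.48


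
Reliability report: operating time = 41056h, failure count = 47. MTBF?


Formula: MTBF = Total operating time / Number of failures
MTBF = 41056 / 47
MTBF = 873.53 hours

873.53 hours


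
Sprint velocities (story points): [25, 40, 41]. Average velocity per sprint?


Formula: Avg velocity = Total points / Number of sprints
Points: [25, 40, 41]
Sum = 25 + 40 + 41 = 106
Avg velocity = 106 / 3 = 35.33 points/sprint

35.33 points/sprint


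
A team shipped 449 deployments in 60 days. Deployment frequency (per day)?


Formula: deployments per day = releases / days
= 449 / 60
= 7.483 deploys/day
(equivalently, 52.38 deploys/week)

7.483 deploys/day


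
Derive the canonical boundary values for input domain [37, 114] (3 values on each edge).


Range: [37, 114]
Boundaries: just below min, min, min+1, max-1, max, just above max
Values: [36, 37, 38, 113, 114, 115]

[36, 37, 38, 113, 114, 115]


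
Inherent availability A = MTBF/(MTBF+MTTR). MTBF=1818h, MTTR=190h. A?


Availability = MTBF / (MTBF + MTTR)
Availability = 1818 / (1818 + 190)
Availability = 1818 / 2008
Availability = 90.5378%

90.5378%


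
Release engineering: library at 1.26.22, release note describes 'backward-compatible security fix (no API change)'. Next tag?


Current: 1.26.22
Change category: 'backward-compatible security fix (no API change)' → patch bump
SemVer rule: patch bump → increment PATCH (MAJOR and MINOR unchanged)
New: 1.26.23

1.26.23


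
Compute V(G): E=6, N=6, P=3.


Formula: V(G) = E - N + 2P
V(G) = 6 - 6 + 2*3
V(G) = 0 + 6
V(G) = 6

6


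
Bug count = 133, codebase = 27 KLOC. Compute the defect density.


Defect density = defects / KLOC
Defect density = 133 / 27
Defect density = 4.926 defects/KLOC

4.926 defects/KLOC


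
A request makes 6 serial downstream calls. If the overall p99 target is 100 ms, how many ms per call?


Formula: per_stage = total_budget / stages
per_stage = 100 / 6
per_stage = 16.67 ms

16.67 ms


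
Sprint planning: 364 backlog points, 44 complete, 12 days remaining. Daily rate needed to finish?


Formula: Required rate = Remaining points / Days left
Remaining = 364 - 44 = 320 points
Required rate = 320 / 12 = 26.67 points/day

26.67 points/day


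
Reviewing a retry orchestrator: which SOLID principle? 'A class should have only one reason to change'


This describes the Single Responsibility Principle (SRP)

Single Responsibility Principle (SRP)


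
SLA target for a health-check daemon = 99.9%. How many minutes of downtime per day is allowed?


Formula: allowed downtime = period * (100 - SLA) / 100
Period (day) = 1440 minutes
Unavailability fraction = (100 - 99.9) / 100
Allowed downtime = 1440 * (100 - 99.9) / 100
Allowed downtime = 1.44 minutes

1.44 minutes


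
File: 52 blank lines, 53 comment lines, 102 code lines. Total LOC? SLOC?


Total LOC = blank + comment + code
Total LOC = 52 + 53 + 102 = 207
SLOC (source only) = code = 102

Total LOC: 207, SLOC: 102


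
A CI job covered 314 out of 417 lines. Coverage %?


Coverage = covered / total * 100
Coverage = 314 / 417 * 100
Coverage = 75.3%

75.3%


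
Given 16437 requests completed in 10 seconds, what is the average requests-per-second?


Formula: throughput = requests / seconds
throughput = 16437 / 10
throughput = 1643.7 requests/second

1643.7 requests/second


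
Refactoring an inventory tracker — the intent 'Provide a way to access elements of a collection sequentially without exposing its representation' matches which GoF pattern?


This matches the Iterator pattern

Iterator


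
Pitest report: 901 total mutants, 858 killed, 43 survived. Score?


Mutation score = killed / total * 100
Mutation score = 858 / 901 * 100
Mutation score = 95.23%

95.23%


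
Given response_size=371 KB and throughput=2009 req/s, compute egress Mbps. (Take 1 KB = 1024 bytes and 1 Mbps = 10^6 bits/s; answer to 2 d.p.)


Formula: Mbps = payload_bytes * RPS * 8 / 1e6
Payload per request = 371 KB = 371 * 1024 = 379904 bytes
Total bytes/sec = 379904 * 2009 = 763227136
Total bits/sec = 763227136 * 8 = 6105817088
Mbps = 6105817088 / 1e6 = 6105.82

6105.82 Mbps


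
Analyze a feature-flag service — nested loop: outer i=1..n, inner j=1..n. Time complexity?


Reasoning: n iterations times n iterations
Complexity: O(n^2)

O(n^2)


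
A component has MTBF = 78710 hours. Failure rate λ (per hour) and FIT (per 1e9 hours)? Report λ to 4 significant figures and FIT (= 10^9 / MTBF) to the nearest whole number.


Formula: λ = 1 / MTBF; FIT = λ × 1e9 = 1e9 / MTBF
λ = 1 / 78710 ≈ 1.270e-05 failures/hour
FIT = 1e9 / 78710 ≈ 12705 failures per 1e9 hours (nearest whole number)

λ = 1.270e-05 /h, FIT = 12705


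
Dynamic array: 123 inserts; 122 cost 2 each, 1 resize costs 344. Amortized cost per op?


Formula: Amortized cost = Total cost / Operations
Total cost = (122 * 2) + (1 * 344)
Total cost = 244 + 344 = 588
Amortized = 588 / 123 = 4.7805

4.7805


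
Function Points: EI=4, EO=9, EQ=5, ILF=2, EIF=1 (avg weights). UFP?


UFP = EI*4 + EO*5 + EQ*4 + ILF*10 + EIF*7
UFP = 4*4 + 9*5 + 5*4 + 2*10 + 1*7
UFP = 16 + 45 + 20 + 20 + 7
UFP = 108

108


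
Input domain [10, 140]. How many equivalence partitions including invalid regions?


Valid range: [10, 140]
Class 1: x < 10 — invalid
Class 2: 10 ≤ x ≤ 140 — valid
Class 3: x > 140 — invalid
Total equivalence classes: 3

3 equivalence classes


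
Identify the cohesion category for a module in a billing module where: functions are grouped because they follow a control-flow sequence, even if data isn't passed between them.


Reasoning: Grouped by order of execution within a routine, not by data flow
Type: Procedural cohesion

Procedural cohesion


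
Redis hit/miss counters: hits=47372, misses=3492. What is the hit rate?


Formula: hit rate = hits / (hits + misses) * 100
hit rate = 47372 / (47372 + 3492) * 100
hit rate = 47372 / 50864 * 100
hit rate = 93.13%

93.13%


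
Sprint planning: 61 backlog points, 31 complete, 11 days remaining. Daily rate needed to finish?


Formula: Required rate = Remaining points / Days left
Remaining = 61 - 31 = 30 points
Required rate = 30 / 11 = 2.73 points/day

2.73 points/day


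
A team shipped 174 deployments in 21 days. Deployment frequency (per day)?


Formula: deployments per day = releases / days
= 174 / 21
= 8.286 deploys/day
(equivalently, 58.0 deploys/week)

8.286 deploys/day


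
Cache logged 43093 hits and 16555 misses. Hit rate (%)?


Formula: hit rate = hits / (hits + misses) * 100
hit rate = 43093 / (43093 + 16555) * 100
hit rate = 43093 / 59648 * 100
hit rate = 72.25%

72.25%


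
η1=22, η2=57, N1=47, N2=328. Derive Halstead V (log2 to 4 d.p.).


Formula: V = N * log2(η), where N = N1 + N2 and η = η1 + η2
η = 22 + 57 = 79
N = 47 + 328 = 375
log2(79) ≈ 6.3038
V = 375 * 6.3038 = 2363.93

2363.93


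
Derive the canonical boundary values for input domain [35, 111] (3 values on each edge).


Range: [35, 111]
Boundaries: just below min, min, min+1, max-1, max, just above max
Values: [34, 35, 36, 110, 111, 112]

[34, 35, 36, 110, 111, 112]


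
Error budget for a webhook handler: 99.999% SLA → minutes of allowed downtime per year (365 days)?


Formula: allowed downtime = period * (100 - SLA) / 100
Period (year (365 days)) = 525600 minutes
Unavailability fraction = (100 - 99.999) / 100
Allowed downtime = 525600 * (100 - 99.999) / 100
Allowed downtime = 5.256 minutes

5.256 minutes


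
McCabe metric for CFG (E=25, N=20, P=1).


Formula: V(G) = E - N + 2P
V(G) = 25 - 20 + 2*1
V(G) = 5 + 2
V(G) = 7

7


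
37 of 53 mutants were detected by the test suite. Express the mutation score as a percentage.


Mutation score = killed / total * 100
Mutation score = 37 / 53 * 100
Mutation score = 69.81%

69.81%


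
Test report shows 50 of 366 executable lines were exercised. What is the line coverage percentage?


Coverage = covered / total * 100
Coverage = 50 / 366 * 100
Coverage = 13.66%

13.66%


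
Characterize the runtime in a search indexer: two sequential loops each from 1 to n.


Reasoning: sequential dominates: O(n) + O(n) = O(n)
Complexity: O(n)

O(n)


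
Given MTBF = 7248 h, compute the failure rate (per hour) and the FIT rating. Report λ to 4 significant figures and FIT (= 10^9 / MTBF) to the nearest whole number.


Formula: λ = 1 / MTBF; FIT = λ × 1e9 = 1e9 / MTBF
λ = 1 / 7248 ≈ 1.380e-04 failures/hour
FIT = 1e9 / 7248 ≈ 137969 failures per 1e9 hours (nearest whole number)

λ = 1.380e-04 /h, FIT = 137969


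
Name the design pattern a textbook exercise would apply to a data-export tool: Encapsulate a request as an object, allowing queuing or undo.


This matches the Command pattern

Command


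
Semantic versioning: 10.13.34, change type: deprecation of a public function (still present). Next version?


Current: 10.13.34
Change category: 'deprecation of a public function (still present)' → minor bump
SemVer rule: minor bump → increment MINOR, reset PATCH to 0 (MAJOR unchanged)
New: 10.14.0

10.14.0


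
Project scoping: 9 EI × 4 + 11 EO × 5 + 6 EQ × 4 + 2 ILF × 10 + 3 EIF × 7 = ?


UFP = EI*4 + EO*5 + EQ*4 + ILF*10 + EIF*7
UFP = 9*4 + 11*5 + 6*4 + 2*10 + 3*7
UFP = 36 + 55 + 24 + 20 + 21
UFP = 156

156


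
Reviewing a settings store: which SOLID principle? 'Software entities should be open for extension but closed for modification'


This describes the Open/Closed Principle (OCP)

Open/Closed Principle (OCP)


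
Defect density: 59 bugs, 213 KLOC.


Defect density = defects / KLOC
Defect density = 59 / 213
Defect density = 0.277 defects/KLOC

0.277 defects/KLOC


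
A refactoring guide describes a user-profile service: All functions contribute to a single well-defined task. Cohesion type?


Reasoning: Best: single purpose
Type: Functional cohesion

Functional cohesion


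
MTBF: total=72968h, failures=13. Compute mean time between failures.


Formula: MTBF = Total operating time / Number of failures
MTBF = 72968 / 13
MTBF = 5612.92 hours

5612.92 hours


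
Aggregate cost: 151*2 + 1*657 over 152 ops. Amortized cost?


Formula: Amortized cost = Total cost / Operations
Total cost = (151 * 2) + (1 * 657)
Total cost = 302 + 657 = 959
Amortized = 959 / 152 = 6.3092

6.3092


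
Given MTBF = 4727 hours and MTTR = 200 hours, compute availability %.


Availability = MTBF / (MTBF + MTTR)
Availability = 4727 / (4727 + 200)
Availability = 4727 / 4927
Availability = 95.9407%

95.9407%


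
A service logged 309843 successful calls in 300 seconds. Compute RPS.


Formula: throughput = requests / seconds
throughput = 309843 / 300
throughput = 1032.81 requests/second

1032.81 requests/second


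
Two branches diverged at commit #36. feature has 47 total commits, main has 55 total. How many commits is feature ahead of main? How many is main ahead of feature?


Common ancestor: commit #36
feature commits after divergence: 47 - 36 = 11
main commits after divergence: 55 - 36 = 19
feature is 11 commits ahead of main
main is 19 commits ahead of feature

feature ahead: 11, main ahead: 19


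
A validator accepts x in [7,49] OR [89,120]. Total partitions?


Valid ranges: [7,49] and [89,120]
Class 1: x < 7 — invalid
Class 2: 7 ≤ x ≤ 49 — valid
Class 3: 49 < x < 89 — invalid (gap between ranges)
Class 4: 89 ≤ x ≤ 120 — valid
Class 5: x > 120 — invalid
Total equivalence classes: 5

5 equivalence classes


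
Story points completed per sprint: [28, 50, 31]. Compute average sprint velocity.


Formula: Avg velocity = Total points / Number of sprints
Points: [28, 50, 31]
Sum = 28 + 50 + 31 = 109
Avg velocity = 109 / 3 = 36.33 points/sprint

36.33 points/sprint


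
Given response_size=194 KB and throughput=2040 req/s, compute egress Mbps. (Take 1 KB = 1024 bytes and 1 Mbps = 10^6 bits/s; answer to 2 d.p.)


Formula: Mbps = payload_bytes * RPS * 8 / 1e6
Payload per request = 194 KB = 194 * 1024 = 198656 bytes
Total bytes/sec = 198656 * 2040 = 405258240
Total bits/sec = 405258240 * 8 = 3242065920
Mbps = 3242065920 / 1e6 = 3242.07

3242.07 Mbps


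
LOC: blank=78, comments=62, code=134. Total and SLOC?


Total LOC = blank + comment + code
Total LOC = 78 + 62 + 134 = 274
SLOC (source only) = code = 134

Total LOC: 274, SLOC: 134


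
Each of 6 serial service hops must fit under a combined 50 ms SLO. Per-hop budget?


Formula: per_stage = total_budget / stages
per_stage = 50 / 6
per_stage = 8.33 ms

8.33 ms


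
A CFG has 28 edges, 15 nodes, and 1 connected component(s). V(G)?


Formula: V(G) = E - N + 2P
V(G) = 28 - 15 + 2*1
V(G) = 13 + 2
V(G) = 15

15


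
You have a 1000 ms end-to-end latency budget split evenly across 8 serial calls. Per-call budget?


Formula: per_stage = total_budget / stages
per_stage = 1000 / 8
per_stage = 125.0 ms

125.0 ms


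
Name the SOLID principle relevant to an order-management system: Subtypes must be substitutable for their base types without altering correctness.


This describes the Liskov Substitution Principle (LSP)

Liskov Substitution Principle (LSP)


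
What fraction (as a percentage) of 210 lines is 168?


Coverage = covered / total * 100
Coverage = 168 / 210 * 100
Coverage = 80.0%

80.0%


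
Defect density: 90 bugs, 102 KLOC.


Defect density = defects / KLOC
Defect density = 90 / 102
Defect density = 0.882 defects/KLOC

0.882 defects/KLOC


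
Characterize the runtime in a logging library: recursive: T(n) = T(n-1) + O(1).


Reasoning: linear recursion with constant work per frame
Complexity: O(n)

O(n)


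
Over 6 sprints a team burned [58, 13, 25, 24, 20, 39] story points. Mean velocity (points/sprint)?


Formula: Avg velocity = Total points / Number of sprints
Points: [58, 13, 25, 24, 20, 39]
Sum = 58 + 13 + 25 + 24 + 20 + 39 = 179
Avg velocity = 179 / 6 = 29.83 points/sprint

29.83 points/sprint


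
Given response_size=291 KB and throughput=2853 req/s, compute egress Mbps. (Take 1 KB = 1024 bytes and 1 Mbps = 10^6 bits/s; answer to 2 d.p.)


Formula: Mbps = payload_bytes * RPS * 8 / 1e6
Payload per request = 291 KB = 291 * 1024 = 297984 bytes
Total bytes/sec = 297984 * 2853 = 850148352
Total bits/sec = 850148352 * 8 = 6801186816
Mbps = 6801186816 / 1e6 = 6801.19

6801.19 Mbps


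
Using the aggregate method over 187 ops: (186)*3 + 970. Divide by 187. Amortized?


Formula: Amortized cost = Total cost / Operations
Total cost = (186 * 3) + (1 * 970)
Total cost = 558 + 970 = 1528
Amortized = 1528 / 187 = 8.1711

8.1711


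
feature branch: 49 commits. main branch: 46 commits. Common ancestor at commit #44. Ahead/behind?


Common ancestor: commit #44
feature commits after divergence: 49 - 44 = 5
main commits after divergence: 46 - 44 = 2
feature is 5 commits ahead of main
main is 2 commits ahead of feature

feature ahead: 5, main ahead: 2


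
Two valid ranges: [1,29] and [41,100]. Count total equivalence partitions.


Valid ranges: [1,29] and [41,100]
Class 1: x < 1 — invalid
Class 2: 1 ≤ x ≤ 29 — valid
Class 3: 29 < x < 41 — invalid (gap between ranges)
Class 4: 41 ≤ x ≤ 100 — valid
Class 5: x > 100 — invalid
Total equivalence classes: 5

5 equivalence classes


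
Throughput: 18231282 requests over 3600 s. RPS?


Formula: throughput = requests / seconds
throughput = 18231282 / 3600
throughput = 5064.25 requests/second

5064.25 requests/second


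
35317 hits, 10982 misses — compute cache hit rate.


Formula: hit rate = hits / (hits + misses) * 100
hit rate = 35317 / (35317 + 10982) * 100
hit rate = 35317 / 46299 * 100
hit rate = 76.28%

76.28%


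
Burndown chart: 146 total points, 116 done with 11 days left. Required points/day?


Formula: Required rate = Remaining points / Days left
Remaining = 146 - 116 = 30 points
Required rate = 30 / 11 = 2.73 points/day

2.73 points/day


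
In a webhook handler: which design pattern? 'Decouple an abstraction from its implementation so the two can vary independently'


This matches the Bridge pattern

Bridge


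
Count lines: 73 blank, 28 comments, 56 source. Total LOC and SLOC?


Total LOC = blank + comment + code
Total LOC = 73 + 28 + 56 = 157
SLOC (source only) = code = 56

Total LOC: 157, SLOC: 56


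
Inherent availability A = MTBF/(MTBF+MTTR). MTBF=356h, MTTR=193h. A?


Availability = MTBF / (MTBF + MTTR)
Availability = 356 / (356 + 193)
Availability = 356 / 549
Availability = 64.8452%

64.8452%


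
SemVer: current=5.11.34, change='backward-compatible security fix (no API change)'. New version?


Current: 5.11.34
Change category: 'backward-compatible security fix (no API change)' → patch bump
SemVer rule: patch bump → increment PATCH (MAJOR and MINOR unchanged)
New: 5.11.35

5.11.35


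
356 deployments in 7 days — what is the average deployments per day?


Formula: deployments per day = releases / days
= 356 / 7
= 50.857 deploys/day
(equivalently, 356.0 deploys/week)

50.857 deploys/day


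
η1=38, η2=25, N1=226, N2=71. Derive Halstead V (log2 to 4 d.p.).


Formula: V = N * log2(η), where N = N1 + N2 and η = η1 + η2
η = 38 + 25 = 63
N = 226 + 71 = 297
log2(63) ≈ 5.9773
V = 297 * 5.9773 = 1775.26

1775.26


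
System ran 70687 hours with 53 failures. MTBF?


Formula: MTBF = Total operating time / Number of failures
MTBF = 70687 / 53
MTBF = 1333.72 hours

1333.72 hours


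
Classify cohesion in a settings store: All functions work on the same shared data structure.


Reasoning: Functions share data
Type: Communicational cohesion

Communicational cohesion


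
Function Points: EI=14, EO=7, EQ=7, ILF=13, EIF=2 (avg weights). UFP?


UFP = EI*4 + EO*5 + EQ*4 + ILF*10 + EIF*7
UFP = 14*4 + 7*5 + 7*4 + 13*10 + 2*7
UFP = 56 + 35 + 28 + 130 + 14
UFP = 263

263


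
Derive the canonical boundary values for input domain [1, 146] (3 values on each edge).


Range: [1, 146]
Boundaries: just below min, min, min+1, max-1, max, just above max
Values: [0, 1, 2, 145, 146, 147]

[0, 1, 2, 145, 146, 147]


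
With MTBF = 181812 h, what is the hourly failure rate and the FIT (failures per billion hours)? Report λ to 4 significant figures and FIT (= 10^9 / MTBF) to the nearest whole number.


Formula: λ = 1 / MTBF; FIT = λ × 1e9 = 1e9 / MTBF
λ = 1 / 181812 ≈ 5.500e-06 failures/hour
FIT = 1e9 / 181812 ≈ 5500 failures per 1e9 hours (nearest whole number)

λ = 5.500e-06 /h, FIT = 5500


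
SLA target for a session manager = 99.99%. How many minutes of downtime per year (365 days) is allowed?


Formula: allowed downtime = period * (100 - SLA) / 100
Period (year (365 days)) = 525600 minutes
Unavailability fraction = (100 - 99.99) / 100
Allowed downtime = 525600 * (100 - 99.99) / 100
Allowed downtime = 52.56 minutes

52.56 minutes


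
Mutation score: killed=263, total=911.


Mutation score = killed / total * 100
Mutation score = 263 / 911 * 100
Mutation score = 28.87%

28.87%
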